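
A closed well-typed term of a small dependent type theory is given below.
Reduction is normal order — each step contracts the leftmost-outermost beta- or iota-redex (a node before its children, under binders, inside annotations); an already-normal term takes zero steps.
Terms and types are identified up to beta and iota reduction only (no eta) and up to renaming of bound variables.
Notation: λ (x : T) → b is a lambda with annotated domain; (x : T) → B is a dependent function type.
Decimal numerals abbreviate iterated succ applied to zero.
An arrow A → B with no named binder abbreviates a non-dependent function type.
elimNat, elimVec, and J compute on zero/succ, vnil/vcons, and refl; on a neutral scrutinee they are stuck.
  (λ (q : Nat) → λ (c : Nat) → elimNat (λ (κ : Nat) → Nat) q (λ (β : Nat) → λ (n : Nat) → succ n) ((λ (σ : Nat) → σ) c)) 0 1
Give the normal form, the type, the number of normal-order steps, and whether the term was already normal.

normal form:
  1
inferred type:
  Nat
reduction steps (normal order): 7
already normal: no
first redex: a beta-redex


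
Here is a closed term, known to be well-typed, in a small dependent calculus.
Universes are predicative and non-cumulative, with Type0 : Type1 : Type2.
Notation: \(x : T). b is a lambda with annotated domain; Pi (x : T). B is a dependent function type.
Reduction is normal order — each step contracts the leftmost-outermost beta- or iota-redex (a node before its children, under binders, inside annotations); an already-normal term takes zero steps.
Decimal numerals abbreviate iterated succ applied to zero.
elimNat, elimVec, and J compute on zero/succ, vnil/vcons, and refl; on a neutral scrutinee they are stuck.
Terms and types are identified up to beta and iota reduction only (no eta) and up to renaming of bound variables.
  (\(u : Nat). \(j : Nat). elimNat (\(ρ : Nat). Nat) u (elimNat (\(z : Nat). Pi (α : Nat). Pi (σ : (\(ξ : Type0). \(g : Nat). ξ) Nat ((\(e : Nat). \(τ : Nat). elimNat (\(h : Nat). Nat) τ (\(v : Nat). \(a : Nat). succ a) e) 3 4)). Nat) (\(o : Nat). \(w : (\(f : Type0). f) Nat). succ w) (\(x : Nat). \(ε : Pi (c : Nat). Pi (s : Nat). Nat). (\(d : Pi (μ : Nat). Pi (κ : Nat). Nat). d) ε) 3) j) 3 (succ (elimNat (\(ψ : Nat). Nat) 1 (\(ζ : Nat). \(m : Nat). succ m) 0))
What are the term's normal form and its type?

resulting normal form:
  5
inferred type:
  Nat
observation: normalization takes exactly 37 steps under the normal-order strategy.


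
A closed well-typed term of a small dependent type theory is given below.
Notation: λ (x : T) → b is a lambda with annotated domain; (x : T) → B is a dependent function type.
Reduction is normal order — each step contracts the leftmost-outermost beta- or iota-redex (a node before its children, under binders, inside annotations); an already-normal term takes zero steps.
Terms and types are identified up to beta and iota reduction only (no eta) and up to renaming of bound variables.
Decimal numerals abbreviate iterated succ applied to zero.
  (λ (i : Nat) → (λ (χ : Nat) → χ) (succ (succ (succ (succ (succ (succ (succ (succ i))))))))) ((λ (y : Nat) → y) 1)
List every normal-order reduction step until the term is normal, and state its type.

reduction (normal order):
  (λ (i : Nat) → (λ (χ : Nat) → χ) (succ (succ (succ (succ (succ (succ (succ (succ i))))))))) ((λ (y : Nat) → y) 1)
  ~> (λ (i : Nat) → i) (succ (succ (succ (succ (succ (succ (succ (succ ((λ (χ : Nat) → χ) 1)))))))))
  ~> succ (succ (succ (succ (succ (succ (succ (succ ((λ (i : Nat) → i) 1))))))))
  ~> 9
inferred type:
  Nat


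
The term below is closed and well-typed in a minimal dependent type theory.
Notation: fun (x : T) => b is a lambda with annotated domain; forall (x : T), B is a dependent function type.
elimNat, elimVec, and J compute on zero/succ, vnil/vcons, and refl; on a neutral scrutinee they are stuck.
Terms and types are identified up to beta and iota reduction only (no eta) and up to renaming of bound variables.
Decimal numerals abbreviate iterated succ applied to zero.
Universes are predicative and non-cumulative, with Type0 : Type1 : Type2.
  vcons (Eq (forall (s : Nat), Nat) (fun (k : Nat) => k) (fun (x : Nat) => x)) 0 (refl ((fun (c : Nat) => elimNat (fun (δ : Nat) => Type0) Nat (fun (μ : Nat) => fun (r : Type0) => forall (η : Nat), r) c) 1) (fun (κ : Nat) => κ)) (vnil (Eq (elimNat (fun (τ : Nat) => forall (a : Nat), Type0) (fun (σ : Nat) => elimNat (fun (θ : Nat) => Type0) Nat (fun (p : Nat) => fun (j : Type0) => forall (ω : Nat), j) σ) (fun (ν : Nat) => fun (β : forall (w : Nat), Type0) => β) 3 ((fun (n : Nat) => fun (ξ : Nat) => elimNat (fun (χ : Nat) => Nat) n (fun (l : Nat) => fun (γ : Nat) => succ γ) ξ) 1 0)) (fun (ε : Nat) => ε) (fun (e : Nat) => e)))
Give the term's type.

type:
  Vec (Eq (forall (s : Nat), Nat) (fun (k : Nat) => k) (fun (x : Nat) => x)) 1


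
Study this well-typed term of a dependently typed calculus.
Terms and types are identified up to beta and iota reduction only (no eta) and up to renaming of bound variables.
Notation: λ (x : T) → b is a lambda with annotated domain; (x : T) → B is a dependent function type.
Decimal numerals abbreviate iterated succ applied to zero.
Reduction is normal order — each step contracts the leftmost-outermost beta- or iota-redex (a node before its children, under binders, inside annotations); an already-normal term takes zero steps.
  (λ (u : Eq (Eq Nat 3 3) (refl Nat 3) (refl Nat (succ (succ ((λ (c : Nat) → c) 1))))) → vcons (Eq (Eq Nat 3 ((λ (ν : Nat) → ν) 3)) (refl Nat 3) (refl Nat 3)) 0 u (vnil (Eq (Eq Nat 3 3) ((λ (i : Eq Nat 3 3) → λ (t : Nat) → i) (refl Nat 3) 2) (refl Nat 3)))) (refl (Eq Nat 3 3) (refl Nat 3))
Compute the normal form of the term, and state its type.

resulting normal form:
  vcons (Eq (Eq Nat 3 3) (refl Nat 3) (refl Nat 3)) 0 (refl (Eq Nat 3 3) (refl Nat 3)) (vnil (Eq (Eq Nat 3 3) (refl Nat 3) (refl Nat 3)))
type:
  Vec (Eq (Eq Nat 3 3) (refl Nat 3) (refl Nat 3)) 1
observation: the leftmost-outermost redex is a beta-redex, and normalization takes 4 steps.


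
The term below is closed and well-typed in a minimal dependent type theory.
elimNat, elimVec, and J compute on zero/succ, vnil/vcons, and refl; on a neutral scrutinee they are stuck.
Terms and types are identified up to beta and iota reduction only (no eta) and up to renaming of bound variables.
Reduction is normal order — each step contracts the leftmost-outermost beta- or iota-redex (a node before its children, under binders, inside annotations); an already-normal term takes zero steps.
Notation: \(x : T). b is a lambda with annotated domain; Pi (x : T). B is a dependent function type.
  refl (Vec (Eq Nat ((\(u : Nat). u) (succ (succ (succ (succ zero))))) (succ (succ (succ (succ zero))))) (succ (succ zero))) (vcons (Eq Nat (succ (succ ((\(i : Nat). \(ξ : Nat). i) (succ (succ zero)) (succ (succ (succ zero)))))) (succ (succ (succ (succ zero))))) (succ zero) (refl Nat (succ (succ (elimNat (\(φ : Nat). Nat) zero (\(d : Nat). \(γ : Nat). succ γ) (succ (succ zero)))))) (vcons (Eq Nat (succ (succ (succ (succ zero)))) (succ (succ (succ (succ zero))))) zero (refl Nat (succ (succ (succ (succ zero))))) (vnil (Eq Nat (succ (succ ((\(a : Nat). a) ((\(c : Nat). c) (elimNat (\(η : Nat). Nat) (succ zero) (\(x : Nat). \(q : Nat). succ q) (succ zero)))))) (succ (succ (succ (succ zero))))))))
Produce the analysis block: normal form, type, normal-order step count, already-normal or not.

normal form:
  refl (Vec (Eq Nat (succ (succ (succ (succ zero)))) (succ (succ (succ (succ zero))))) (succ (succ zero))) (vcons (Eq Nat (succ (succ (succ (succ zero)))) (succ (succ (succ (succ zero))))) (succ zero) (refl Nat (succ (succ (succ (succ zero))))) (vcons (Eq Nat (succ (succ (succ (succ zero)))) (succ (succ (succ (succ zero))))) zero (refl Nat (succ (succ (succ (succ zero))))) (vnil (Eq Nat (succ (succ (succ (succ zero)))) (succ (succ (succ (succ zero))))))))
the term's type:
  Eq (Vec (Eq Nat (succ (succ (succ (succ zero)))) (succ (succ (succ (succ zero))))) (succ (succ zero))) (vcons (Eq Nat (succ (succ (succ (succ zero)))) (succ (succ (succ (succ zero))))) (succ zero) (refl Nat (succ (succ (succ (succ zero))))) (vcons (Eq Nat (succ (succ (succ (succ zero)))) (succ (succ (succ (succ zero))))) zero (refl Nat (succ (succ (succ (succ zero))))) (vnil (Eq Nat (succ (succ (succ (succ zero)))) (succ (succ (succ (succ zero)))))))) (vcons (Eq Nat (succ (succ (succ (succ zero)))) (succ (succ (succ (succ zero))))) (succ zero) (refl Nat (succ (succ (succ (succ zero))))) (vcons (Eq Nat (succ (succ (succ (succ zero)))) (succ (succ (succ (succ zero))))) zero (refl Nat (succ (succ (succ (succ zero))))) (vnil (Eq Nat (succ (succ (succ (succ zero)))) (succ (succ (succ (succ zero))))))))
normal-order step count: 16
already normal: no
first redex: a beta-redex


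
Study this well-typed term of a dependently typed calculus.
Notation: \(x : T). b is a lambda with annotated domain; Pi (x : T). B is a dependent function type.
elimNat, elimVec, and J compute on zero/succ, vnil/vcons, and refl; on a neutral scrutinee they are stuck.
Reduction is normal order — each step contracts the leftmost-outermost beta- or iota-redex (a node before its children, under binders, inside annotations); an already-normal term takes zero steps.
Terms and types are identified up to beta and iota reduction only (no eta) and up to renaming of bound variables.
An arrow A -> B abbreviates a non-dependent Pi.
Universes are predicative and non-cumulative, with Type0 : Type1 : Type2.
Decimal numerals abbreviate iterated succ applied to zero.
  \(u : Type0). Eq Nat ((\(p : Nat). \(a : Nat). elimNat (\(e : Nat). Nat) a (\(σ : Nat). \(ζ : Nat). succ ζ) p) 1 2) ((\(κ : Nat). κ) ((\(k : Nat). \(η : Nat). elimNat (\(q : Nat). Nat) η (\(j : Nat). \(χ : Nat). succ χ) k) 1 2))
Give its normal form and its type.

reduced normal form:
  \(u : Type0). Eq Nat 3 3
the term's type:
  Type0 -> Type0
observation: reduction starts at a beta-redex, and 13 normal-order steps reach the normal form.


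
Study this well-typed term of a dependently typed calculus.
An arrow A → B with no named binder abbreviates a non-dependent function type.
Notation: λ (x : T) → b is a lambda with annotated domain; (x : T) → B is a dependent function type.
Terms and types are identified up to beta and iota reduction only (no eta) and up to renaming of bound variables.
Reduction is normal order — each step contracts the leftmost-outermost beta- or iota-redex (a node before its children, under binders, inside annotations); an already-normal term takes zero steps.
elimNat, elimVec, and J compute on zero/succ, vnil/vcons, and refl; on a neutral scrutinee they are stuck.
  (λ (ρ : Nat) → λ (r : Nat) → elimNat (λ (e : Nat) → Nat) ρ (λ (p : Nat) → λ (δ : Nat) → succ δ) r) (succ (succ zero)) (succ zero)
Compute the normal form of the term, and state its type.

resulting normal form:
  succ (succ (succ zero))
inferred type:
  Nat
observation: the first redex contracted is a beta-redex; the normal form is reached in 6 normal-order steps.


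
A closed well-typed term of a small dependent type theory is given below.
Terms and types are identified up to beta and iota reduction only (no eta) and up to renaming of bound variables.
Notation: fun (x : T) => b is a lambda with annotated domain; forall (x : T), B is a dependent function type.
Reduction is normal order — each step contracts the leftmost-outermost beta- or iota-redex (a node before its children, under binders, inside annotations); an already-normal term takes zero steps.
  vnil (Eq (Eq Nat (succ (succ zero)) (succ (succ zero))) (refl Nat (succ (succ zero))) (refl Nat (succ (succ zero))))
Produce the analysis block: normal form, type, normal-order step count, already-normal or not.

resulting normal form:
  vnil (Eq (Eq Nat (succ (succ zero)) (succ (succ zero))) (refl Nat (succ (succ zero))) (refl Nat (succ (succ zero))))
inferred type:
  Vec (Eq (Eq Nat (succ (succ zero)) (succ (succ zero))) (refl Nat (succ (succ zero))) (refl Nat (succ (succ zero)))) zero
steps to reach normal form (normal order): 0
term was already normal: yes


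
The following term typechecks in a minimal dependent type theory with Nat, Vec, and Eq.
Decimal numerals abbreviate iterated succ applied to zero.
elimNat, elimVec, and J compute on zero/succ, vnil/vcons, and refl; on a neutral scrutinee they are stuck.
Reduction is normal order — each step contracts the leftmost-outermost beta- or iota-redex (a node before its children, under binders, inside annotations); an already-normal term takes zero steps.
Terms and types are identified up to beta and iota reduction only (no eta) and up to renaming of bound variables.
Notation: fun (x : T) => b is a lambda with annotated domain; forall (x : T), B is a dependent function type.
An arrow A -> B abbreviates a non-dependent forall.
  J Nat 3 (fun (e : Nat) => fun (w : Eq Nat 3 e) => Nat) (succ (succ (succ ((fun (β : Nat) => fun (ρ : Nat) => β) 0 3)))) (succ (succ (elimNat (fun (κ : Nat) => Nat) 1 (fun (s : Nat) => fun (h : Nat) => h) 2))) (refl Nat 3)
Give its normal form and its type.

reduced normal form:
  3
type:
  Nat
observation: contracting a J iota-redex first, the term normalizes in 3 steps.


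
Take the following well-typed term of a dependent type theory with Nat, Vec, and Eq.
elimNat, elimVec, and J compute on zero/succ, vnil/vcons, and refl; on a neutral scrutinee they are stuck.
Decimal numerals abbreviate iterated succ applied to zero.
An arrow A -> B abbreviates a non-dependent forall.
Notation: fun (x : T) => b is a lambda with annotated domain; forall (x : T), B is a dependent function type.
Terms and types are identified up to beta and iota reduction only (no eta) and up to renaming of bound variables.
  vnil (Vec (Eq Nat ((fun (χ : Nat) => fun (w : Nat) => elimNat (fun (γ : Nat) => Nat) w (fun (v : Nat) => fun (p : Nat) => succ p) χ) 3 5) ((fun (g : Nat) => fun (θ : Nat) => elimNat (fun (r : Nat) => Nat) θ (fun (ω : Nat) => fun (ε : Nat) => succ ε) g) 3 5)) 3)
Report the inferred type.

type:
  Vec (Vec (Eq Nat 8 8) 3) 0


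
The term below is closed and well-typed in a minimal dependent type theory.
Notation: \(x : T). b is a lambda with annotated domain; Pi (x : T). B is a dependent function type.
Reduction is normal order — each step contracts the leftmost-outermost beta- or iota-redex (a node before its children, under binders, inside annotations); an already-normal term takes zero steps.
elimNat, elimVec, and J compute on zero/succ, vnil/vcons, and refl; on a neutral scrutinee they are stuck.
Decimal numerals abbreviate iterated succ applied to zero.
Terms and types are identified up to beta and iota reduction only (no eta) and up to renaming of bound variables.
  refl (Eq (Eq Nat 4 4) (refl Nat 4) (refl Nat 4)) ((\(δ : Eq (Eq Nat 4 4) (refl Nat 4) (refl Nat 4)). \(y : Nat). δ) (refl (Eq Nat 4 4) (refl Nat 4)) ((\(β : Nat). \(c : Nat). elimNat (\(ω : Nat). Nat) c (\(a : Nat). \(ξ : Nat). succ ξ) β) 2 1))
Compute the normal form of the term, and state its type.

reduced normal form:
  refl (Eq (Eq Nat 4 4) (refl Nat 4) (refl Nat 4)) (refl (Eq Nat 4 4) (refl Nat 4))
the term's type:
  Eq (Eq (Eq Nat 4 4) (refl Nat 4) (refl Nat 4)) (refl (Eq Nat 4 4) (refl Nat 4)) (refl (Eq Nat 4 4) (refl Nat 4))


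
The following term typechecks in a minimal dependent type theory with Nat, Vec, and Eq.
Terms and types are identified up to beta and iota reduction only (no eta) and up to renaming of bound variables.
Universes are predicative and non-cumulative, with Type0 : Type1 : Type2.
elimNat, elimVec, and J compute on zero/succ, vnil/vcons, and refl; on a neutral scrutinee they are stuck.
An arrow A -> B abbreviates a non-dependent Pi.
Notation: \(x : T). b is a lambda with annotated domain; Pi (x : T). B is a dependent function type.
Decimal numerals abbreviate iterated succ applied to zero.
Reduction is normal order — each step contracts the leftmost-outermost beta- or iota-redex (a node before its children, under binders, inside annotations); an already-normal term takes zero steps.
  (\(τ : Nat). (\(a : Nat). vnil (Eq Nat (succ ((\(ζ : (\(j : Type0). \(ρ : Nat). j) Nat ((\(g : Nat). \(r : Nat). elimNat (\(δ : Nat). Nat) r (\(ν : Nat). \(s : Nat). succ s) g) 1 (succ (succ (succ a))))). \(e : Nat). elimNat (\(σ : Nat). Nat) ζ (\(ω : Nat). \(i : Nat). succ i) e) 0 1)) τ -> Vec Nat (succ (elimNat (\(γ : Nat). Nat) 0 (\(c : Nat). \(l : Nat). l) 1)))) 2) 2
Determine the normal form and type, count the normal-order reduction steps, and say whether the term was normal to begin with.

resulting normal form:
  vnil (Eq Nat 2 2 -> Vec Nat 1)
the term's type:
  Vec (Eq Nat 2 2 -> Vec Nat 1) 0
reduction steps (normal order): 12
started in normal form: no
first redex: a beta-redex


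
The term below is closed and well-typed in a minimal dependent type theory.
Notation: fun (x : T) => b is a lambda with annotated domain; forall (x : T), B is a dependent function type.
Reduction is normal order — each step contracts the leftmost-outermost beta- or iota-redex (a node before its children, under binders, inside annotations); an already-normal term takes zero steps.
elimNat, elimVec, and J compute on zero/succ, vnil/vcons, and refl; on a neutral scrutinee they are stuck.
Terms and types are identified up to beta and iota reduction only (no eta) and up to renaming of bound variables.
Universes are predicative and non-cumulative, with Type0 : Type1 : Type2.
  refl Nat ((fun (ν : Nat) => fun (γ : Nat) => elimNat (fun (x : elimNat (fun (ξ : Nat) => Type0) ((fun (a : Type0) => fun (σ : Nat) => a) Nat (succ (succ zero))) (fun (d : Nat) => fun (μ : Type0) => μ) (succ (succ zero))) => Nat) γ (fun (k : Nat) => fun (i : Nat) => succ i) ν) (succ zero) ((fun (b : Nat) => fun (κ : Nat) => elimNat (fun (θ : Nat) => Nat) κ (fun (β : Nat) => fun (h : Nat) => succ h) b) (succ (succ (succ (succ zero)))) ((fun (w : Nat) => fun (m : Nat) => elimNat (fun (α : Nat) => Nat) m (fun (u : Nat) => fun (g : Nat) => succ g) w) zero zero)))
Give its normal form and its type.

resulting normal form:
  refl Nat (succ (succ (succ (succ (succ zero)))))
the term's type:
  Eq Nat (succ (succ (succ (succ (succ zero))))) (succ (succ (succ (succ (succ zero)))))
observation: 24 normal-order steps normalize the term, beginning with a beta-redex.


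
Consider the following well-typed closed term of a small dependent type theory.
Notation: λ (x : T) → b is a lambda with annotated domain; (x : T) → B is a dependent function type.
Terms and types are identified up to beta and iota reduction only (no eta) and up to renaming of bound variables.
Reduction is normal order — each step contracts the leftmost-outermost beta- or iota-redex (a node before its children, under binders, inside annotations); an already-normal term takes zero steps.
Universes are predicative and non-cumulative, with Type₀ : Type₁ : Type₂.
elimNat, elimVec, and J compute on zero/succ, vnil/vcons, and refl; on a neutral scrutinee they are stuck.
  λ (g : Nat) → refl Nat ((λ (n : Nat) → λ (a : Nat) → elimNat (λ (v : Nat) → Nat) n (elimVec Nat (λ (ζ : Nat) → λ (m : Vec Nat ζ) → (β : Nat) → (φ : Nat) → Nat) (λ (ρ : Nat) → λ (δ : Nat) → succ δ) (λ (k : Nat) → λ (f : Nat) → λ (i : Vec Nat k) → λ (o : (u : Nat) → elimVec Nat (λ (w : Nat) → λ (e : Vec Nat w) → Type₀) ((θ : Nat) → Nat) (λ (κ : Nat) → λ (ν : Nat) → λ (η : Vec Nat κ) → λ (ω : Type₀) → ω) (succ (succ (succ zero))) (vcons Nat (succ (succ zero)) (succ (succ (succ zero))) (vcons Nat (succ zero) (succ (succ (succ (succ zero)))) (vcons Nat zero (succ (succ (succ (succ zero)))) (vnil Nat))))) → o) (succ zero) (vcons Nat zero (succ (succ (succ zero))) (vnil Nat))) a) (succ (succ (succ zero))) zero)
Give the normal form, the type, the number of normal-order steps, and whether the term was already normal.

reduced normal form:
  λ (g : Nat) → refl Nat (succ (succ (succ zero)))
inferred type:
  (g : Nat) → Eq Nat (succ (succ (succ zero))) (succ (succ (succ zero)))
normal-order step count: 3
started in normal form: no
first contracted redex: a beta-redex


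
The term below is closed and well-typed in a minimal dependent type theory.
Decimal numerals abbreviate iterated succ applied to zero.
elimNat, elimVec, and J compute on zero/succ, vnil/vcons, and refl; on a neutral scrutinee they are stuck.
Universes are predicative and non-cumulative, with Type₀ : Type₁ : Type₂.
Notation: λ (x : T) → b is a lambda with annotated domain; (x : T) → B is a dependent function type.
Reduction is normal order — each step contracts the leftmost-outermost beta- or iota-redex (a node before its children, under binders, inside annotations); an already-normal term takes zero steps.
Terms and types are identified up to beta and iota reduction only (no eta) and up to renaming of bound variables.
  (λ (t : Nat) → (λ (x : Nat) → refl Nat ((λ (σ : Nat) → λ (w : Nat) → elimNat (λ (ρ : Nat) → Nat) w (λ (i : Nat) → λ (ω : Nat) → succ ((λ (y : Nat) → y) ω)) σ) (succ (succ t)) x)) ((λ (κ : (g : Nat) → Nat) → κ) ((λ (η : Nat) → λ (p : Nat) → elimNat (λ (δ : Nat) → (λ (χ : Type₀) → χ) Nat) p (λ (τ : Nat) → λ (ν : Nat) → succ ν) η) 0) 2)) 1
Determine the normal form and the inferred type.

reduced normal form:
  refl Nat 5
inferred type:
  Eq Nat 5 5
observation: 21 normal-order steps normalize the term, beginning with a beta-redex.


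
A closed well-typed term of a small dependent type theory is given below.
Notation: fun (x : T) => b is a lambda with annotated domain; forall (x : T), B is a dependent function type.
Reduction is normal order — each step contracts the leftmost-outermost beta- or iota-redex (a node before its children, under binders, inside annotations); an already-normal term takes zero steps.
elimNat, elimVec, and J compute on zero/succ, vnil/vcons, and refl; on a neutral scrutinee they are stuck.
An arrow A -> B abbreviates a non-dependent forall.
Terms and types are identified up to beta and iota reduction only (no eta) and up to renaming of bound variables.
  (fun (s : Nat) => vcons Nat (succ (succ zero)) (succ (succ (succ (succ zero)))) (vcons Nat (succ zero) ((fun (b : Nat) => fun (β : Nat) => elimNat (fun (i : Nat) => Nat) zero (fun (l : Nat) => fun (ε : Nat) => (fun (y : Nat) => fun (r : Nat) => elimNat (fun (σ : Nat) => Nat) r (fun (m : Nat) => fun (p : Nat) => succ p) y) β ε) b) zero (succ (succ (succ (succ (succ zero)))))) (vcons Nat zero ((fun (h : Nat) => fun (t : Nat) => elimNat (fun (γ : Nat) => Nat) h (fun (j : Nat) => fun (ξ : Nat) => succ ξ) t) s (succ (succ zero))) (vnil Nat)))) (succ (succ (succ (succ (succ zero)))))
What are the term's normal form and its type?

normal form:
  vcons Nat (succ (succ zero)) (succ (succ (succ (succ zero)))) (vcons Nat (succ zero) zero (vcons Nat zero (succ (succ (succ (succ (succ (succ (succ zero))))))) (vnil Nat)))
inferred type:
  Vec Nat (succ (succ (succ zero)))
observation: 13 normal-order steps separate the term from its normal form.


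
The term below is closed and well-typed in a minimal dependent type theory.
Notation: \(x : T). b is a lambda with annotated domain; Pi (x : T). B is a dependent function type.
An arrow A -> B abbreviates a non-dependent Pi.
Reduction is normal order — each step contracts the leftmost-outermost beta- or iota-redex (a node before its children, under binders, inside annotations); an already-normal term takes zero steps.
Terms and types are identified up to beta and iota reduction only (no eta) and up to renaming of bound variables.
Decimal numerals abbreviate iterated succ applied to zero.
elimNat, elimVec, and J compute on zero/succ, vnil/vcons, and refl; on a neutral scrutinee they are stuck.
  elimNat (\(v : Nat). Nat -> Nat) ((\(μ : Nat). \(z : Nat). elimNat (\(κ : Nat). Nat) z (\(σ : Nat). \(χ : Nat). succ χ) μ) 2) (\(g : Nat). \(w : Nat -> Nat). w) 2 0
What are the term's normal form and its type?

reduced normal form:
  2
the term's type:
  Nat


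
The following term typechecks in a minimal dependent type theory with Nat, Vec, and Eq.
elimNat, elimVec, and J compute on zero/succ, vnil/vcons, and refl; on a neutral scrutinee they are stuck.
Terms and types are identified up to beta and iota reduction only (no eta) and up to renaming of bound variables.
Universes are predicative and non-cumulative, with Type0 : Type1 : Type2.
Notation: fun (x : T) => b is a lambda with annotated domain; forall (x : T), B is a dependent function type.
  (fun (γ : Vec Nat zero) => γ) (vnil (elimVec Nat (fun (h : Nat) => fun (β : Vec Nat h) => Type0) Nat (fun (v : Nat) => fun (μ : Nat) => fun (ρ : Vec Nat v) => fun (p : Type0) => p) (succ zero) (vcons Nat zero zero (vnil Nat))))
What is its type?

inferred type:
  Vec Nat zero


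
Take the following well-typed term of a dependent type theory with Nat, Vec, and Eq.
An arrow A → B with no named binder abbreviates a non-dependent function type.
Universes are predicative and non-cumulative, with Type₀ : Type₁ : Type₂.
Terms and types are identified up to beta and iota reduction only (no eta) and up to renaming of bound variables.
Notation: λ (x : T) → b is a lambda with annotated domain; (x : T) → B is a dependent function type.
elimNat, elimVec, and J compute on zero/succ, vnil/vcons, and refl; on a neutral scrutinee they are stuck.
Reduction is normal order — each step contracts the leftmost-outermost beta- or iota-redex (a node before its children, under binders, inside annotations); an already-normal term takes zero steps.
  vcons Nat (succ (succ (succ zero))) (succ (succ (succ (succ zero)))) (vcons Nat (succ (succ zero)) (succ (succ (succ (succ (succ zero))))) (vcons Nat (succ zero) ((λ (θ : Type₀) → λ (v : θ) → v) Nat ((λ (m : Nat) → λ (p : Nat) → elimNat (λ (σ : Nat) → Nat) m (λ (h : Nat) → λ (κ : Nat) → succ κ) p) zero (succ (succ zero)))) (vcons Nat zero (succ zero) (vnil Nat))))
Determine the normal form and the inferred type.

normal form:
  vcons Nat (succ (succ (succ zero))) (succ (succ (succ (succ zero)))) (vcons Nat (succ (succ zero)) (succ (succ (succ (succ (succ zero))))) (vcons Nat (succ zero) (succ (succ zero)) (vcons Nat zero (succ zero) (vnil Nat))))
inferred type:
  Vec Nat (succ (succ (succ (succ zero))))


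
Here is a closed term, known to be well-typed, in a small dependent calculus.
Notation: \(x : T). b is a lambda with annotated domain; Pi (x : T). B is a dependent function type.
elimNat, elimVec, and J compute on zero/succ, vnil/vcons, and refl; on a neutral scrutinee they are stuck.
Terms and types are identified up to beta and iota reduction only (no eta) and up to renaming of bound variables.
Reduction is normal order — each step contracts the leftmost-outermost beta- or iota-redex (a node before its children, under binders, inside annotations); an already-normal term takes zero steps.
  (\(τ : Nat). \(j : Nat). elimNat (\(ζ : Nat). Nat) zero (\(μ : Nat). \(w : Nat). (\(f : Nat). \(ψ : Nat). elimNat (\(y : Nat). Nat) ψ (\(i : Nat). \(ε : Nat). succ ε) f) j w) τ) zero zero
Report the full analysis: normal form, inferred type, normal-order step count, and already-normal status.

resulting normal form:
  zero
inferred type:
  Nat
normal-order step count: 3
already normal: no
first redex: a beta-redex


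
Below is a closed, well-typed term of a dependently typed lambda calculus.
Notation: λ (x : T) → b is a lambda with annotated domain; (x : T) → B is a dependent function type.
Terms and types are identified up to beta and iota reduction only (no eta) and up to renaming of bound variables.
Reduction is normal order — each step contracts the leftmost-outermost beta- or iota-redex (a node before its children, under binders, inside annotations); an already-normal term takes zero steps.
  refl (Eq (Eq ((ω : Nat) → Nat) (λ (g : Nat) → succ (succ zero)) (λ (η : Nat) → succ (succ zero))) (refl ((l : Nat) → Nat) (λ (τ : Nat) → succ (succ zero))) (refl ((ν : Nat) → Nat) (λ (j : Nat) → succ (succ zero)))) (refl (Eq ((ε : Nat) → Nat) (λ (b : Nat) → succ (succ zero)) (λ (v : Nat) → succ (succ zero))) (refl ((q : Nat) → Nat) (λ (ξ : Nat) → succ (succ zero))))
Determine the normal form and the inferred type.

reduced normal form:
  refl (Eq (Eq ((ω : Nat) → Nat) (λ (g : Nat) → succ (succ zero)) (λ (η : Nat) → succ (succ zero))) (refl ((l : Nat) → Nat) (λ (τ : Nat) → succ (succ zero))) (refl ((ν : Nat) → Nat) (λ (j : Nat) → succ (succ zero)))) (refl (Eq ((ε : Nat) → Nat) (λ (b : Nat) → succ (succ zero)) (λ (v : Nat) → succ (succ zero))) (refl ((q : Nat) → Nat) (λ (ξ : Nat) → succ (succ zero))))
type:
  Eq (Eq (Eq ((ω : Nat) → Nat) (λ (g : Nat) → succ (succ zero)) (λ (η : Nat) → succ (succ zero))) (refl ((l : Nat) → Nat) (λ (τ : Nat) → succ (succ zero))) (refl ((ν : Nat) → Nat) (λ (j : Nat) → succ (succ zero)))) (refl (Eq ((ε : Nat) → Nat) (λ (b : Nat) → succ (succ zero)) (λ (v : Nat) → succ (succ zero))) (refl ((q : Nat) → Nat) (λ (ξ : Nat) → succ (succ zero)))) (refl (Eq ((u : Nat) → Nat) (λ (y : Nat) → succ (succ zero)) (λ (w : Nat) → succ (succ zero))) (refl ((i : Nat) → Nat) (λ (r : Nat) → succ (succ zero))))


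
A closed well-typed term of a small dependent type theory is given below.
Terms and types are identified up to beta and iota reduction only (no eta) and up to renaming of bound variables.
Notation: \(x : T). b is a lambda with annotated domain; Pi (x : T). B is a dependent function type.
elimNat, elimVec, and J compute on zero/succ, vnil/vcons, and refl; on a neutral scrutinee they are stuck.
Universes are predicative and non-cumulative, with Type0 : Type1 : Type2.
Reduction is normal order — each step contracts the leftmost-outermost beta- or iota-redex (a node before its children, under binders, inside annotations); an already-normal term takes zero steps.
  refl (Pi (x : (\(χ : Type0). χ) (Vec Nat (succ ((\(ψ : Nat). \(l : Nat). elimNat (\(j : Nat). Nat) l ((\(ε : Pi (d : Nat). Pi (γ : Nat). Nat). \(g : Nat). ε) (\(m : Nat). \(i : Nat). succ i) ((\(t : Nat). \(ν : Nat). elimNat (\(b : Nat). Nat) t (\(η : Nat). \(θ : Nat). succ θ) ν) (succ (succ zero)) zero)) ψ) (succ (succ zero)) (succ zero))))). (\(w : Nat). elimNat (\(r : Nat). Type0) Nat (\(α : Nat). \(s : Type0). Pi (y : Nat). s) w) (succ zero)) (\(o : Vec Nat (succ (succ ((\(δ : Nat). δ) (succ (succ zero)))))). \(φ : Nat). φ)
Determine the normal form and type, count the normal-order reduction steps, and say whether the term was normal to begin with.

reduced normal form:
  refl (Pi (x : Vec Nat (succ (succ (succ (succ zero))))). Pi (χ : Nat). Nat) (\(ψ : Vec Nat (succ (succ (succ (succ zero))))). \(l : Nat). l)
inferred type:
  Eq (Pi (x : Vec Nat (succ (succ (succ (succ zero))))). Pi (χ : Nat). Nat) (\(ψ : Vec Nat (succ (succ (succ (succ zero))))). \(l : Nat). l) (\(j : Vec Nat (succ (succ (succ (succ zero))))). \(ε : Nat). ε)
normal-order step count: 20
started in normal form: no
first redex: a beta-redex


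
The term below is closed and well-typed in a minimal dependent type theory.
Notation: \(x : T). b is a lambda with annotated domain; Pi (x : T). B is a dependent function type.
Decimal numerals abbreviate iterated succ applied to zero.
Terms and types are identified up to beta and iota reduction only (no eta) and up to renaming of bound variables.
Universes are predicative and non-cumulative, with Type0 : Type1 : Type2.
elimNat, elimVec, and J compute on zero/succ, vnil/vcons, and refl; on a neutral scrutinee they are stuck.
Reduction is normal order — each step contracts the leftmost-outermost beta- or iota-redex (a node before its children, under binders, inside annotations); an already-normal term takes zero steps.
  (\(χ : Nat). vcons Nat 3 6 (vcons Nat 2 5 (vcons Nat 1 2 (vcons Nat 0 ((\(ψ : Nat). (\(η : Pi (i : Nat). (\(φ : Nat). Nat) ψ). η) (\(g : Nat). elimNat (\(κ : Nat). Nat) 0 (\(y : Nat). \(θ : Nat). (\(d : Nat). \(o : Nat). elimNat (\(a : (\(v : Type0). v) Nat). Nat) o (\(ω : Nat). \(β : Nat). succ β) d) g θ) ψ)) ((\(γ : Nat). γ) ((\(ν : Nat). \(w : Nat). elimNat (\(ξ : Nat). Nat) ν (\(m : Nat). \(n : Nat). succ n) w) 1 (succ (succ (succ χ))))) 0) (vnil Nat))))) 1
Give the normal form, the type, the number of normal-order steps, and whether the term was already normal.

normal form:
  vcons Nat 3 6 (vcons Nat 2 5 (vcons Nat 1 2 (vcons Nat 0 0 (vnil Nat))))
type:
  Vec Nat 4
reduction steps (normal order): 39
already normal: no
first redex: a beta-redex


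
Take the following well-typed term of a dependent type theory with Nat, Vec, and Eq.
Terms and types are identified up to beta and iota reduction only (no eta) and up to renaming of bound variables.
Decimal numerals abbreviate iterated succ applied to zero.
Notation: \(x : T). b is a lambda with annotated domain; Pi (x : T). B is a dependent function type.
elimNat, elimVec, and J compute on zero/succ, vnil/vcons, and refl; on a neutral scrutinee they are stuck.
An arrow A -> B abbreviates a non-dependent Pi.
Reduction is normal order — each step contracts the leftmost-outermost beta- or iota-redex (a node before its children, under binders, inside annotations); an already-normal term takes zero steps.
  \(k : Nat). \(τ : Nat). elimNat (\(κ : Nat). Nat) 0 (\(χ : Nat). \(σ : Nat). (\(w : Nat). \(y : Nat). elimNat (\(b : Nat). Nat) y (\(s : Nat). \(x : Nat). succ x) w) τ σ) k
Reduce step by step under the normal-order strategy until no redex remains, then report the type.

reduction (normal order):
  \(k : Nat). \(τ : Nat). elimNat (\(κ : Nat). Nat) 0 (\(χ : Nat). \(σ : Nat). (\(w : Nat). \(y : Nat). elimNat (\(b : Nat). Nat) y (\(s : Nat). \(x : Nat). succ x) w) τ σ) k
  ~> \(k : Nat). \(τ : Nat). elimNat (\(κ : Nat). Nat) 0 (\(χ : Nat). \(σ : Nat). (\(w : Nat). elimNat (\(y : Nat). Nat) w (\(b : Nat). \(s : Nat). succ s) τ) σ) k
  ~> \(k : Nat). \(τ : Nat). elimNat (\(κ : Nat). Nat) 0 (\(χ : Nat). \(σ : Nat). elimNat (\(w : Nat). Nat) σ (\(y : Nat). \(b : Nat). succ b) τ) k
the term's type:
  Nat -> Nat -> Nat


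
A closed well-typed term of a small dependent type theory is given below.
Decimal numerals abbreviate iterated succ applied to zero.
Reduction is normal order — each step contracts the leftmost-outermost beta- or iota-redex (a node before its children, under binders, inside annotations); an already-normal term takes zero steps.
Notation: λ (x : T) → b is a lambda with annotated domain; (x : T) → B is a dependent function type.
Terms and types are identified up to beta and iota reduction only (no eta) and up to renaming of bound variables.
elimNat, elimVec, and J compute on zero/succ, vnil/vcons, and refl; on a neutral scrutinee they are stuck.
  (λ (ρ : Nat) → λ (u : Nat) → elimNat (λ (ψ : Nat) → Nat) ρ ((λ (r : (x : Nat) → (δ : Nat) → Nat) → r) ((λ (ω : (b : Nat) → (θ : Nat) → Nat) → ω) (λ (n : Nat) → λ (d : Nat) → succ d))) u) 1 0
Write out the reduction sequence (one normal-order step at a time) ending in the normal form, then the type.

normal-order reduction:
  (λ (ρ : Nat) → λ (u : Nat) → elimNat (λ (ψ : Nat) → Nat) ρ ((λ (r : (x : Nat) → (δ : Nat) → Nat) → r) ((λ (ω : (b : Nat) → (θ : Nat) → Nat) → ω) (λ (n : Nat) → λ (d : Nat) → succ d))) u) 1 0
  ~> (λ (ρ : Nat) → elimNat (λ (u : Nat) → Nat) 1 ((λ (ψ : (r : Nat) → (x : Nat) → Nat) → ψ) ((λ (δ : (ω : Nat) → (b : Nat) → Nat) → δ) (λ (θ : Nat) → λ (n : Nat) → succ n))) ρ) 0
  ~> elimNat (λ (ρ : Nat) → Nat) 1 ((λ (u : (ψ : Nat) → (r : Nat) → Nat) → u) ((λ (x : (δ : Nat) → (ω : Nat) → Nat) → x) (λ (b : Nat) → λ (θ : Nat) → succ θ))) 0
  ~> 1
type:
  Nat


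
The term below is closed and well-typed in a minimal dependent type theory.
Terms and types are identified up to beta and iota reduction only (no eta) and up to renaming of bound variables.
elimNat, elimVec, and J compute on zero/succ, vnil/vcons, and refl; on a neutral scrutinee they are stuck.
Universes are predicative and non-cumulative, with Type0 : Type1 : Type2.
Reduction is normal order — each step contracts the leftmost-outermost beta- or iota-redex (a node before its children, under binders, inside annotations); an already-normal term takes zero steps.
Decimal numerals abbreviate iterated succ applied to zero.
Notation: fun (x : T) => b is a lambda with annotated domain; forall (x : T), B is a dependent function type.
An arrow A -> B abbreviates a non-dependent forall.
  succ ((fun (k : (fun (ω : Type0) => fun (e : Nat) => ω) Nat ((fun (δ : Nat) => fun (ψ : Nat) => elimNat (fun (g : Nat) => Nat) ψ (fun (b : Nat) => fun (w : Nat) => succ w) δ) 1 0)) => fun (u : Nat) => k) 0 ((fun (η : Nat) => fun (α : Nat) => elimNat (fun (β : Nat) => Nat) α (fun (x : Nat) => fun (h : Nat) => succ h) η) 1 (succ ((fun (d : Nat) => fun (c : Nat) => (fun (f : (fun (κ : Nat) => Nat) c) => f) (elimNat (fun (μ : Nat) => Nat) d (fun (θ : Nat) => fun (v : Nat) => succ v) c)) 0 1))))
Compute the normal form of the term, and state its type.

reduced normal form:
  1
inferred type:
  Nat


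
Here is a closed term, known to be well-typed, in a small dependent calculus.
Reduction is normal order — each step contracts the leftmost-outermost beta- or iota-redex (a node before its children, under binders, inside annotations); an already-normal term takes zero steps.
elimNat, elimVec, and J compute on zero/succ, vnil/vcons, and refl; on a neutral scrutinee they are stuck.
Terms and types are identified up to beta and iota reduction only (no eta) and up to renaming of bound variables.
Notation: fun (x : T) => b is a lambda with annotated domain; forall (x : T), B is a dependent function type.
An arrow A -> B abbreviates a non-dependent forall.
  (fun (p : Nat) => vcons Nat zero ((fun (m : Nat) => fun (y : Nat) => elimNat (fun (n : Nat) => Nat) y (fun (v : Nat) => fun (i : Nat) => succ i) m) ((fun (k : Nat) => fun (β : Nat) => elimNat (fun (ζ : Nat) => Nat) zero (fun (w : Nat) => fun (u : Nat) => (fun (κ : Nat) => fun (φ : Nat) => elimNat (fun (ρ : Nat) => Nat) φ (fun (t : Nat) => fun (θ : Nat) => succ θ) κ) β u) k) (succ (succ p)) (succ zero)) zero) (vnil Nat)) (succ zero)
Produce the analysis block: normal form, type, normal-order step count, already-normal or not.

resulting normal form:
  vcons Nat zero (succ (succ (succ zero))) (vnil Nat)
type:
  Vec Nat (succ zero)
steps to reach normal form (normal order): 43
term was already normal: no
first contracted redex: a beta-redex


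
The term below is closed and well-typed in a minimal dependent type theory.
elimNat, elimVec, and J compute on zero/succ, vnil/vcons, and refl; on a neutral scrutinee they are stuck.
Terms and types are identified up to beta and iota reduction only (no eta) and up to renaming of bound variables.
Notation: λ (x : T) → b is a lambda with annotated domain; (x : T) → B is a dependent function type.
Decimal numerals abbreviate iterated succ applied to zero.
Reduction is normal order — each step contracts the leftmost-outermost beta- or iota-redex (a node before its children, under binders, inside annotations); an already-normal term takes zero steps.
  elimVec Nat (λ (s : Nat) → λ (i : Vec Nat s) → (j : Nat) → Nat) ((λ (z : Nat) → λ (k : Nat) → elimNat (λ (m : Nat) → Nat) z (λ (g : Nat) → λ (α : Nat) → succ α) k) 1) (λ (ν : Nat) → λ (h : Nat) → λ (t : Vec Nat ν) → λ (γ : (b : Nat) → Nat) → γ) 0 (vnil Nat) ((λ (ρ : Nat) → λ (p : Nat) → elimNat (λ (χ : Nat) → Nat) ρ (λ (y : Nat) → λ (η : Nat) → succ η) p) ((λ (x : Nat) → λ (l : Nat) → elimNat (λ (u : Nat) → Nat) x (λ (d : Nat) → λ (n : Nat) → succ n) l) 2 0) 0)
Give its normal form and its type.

resulting normal form:
  3
inferred type:
  Nat
observation: contracting an elimVec iota-redex first, the term normalizes in 16 steps.


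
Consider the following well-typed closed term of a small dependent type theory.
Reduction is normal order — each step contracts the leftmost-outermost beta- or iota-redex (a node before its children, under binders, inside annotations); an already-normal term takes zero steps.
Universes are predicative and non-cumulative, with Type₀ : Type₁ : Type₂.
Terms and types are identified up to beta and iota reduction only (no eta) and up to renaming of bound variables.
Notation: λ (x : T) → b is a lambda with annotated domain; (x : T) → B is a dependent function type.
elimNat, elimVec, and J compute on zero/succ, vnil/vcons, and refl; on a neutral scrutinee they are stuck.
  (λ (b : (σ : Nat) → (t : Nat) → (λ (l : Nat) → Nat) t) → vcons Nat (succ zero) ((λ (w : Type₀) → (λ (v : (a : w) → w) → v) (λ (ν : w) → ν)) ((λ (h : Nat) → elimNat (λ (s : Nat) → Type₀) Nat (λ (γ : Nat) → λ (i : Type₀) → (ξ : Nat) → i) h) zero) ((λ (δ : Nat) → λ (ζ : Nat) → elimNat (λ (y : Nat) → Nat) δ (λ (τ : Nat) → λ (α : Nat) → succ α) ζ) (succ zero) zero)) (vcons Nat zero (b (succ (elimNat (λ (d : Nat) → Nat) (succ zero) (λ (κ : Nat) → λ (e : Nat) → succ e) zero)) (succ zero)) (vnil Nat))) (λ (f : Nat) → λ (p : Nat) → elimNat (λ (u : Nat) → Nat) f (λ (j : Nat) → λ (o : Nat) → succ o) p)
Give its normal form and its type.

resulting normal form:
  vcons Nat (succ zero) (succ zero) (vcons Nat zero (succ (succ (succ zero))) (vnil Nat))
type:
  Vec Nat (succ (succ zero))
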